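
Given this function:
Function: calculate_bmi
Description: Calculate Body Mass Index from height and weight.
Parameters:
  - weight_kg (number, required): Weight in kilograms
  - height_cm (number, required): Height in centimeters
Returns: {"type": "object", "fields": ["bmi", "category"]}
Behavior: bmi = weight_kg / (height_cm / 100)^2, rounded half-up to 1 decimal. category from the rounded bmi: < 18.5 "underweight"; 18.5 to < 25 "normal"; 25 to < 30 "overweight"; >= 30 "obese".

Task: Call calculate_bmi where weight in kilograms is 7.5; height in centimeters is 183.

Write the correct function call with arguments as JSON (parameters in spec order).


Mapping each described value to its parameter name:
  'Weight in kilograms' -> weight_kg = 7.5
  'Height in centimeters' -> height_cm = 183
calculate_bmi({"weight_kg": 7.5, "height_cm": 183})


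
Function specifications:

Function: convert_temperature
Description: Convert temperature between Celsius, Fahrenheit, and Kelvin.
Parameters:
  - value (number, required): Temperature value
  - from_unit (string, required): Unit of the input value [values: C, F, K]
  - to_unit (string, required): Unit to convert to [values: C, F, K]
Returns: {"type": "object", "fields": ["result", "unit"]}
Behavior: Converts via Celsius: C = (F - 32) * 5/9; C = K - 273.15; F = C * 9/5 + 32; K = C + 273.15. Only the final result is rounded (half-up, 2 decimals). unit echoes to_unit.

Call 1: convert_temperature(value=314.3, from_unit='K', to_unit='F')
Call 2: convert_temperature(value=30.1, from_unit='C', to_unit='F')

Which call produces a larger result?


Call 1:
  To C: 314.3 - 273.15 = 41.15
  To F: 41.15 * 9/5 + 32 = 106.07
  Round to 2 decimals: 106.07
  -> 106.07 F
Call 2:
  Input already in C: 30.1
  To F: 30.1 * 9/5 + 32 = 86.18
  Round to 2 decimals: 86.18
  -> 86.18 F
Call 1 (106.07 F)


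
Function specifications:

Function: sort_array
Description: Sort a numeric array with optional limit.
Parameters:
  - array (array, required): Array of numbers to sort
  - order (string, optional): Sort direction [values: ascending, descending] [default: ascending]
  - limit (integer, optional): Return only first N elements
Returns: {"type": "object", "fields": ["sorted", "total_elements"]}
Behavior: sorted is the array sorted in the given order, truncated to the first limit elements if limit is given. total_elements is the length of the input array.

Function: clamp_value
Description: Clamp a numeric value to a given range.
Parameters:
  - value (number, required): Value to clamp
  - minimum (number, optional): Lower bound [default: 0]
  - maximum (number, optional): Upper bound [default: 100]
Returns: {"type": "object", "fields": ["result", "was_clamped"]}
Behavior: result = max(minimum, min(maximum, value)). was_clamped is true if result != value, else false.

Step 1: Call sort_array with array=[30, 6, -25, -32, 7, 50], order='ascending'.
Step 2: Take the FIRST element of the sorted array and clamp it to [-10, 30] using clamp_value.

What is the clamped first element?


Step 1: sort_array(order=ascending)
  sorted: [-32, -25, 6, 7, 30, 50]
  -> first element = -32
Step 2: clamp_value(value=-32, minimum=-10, maximum=30)
  result = max(-10, min(30, -32)) = max(-10, -32) = -10
  was_clamped = (-10 != -32) = true
  -> result = -10
-10


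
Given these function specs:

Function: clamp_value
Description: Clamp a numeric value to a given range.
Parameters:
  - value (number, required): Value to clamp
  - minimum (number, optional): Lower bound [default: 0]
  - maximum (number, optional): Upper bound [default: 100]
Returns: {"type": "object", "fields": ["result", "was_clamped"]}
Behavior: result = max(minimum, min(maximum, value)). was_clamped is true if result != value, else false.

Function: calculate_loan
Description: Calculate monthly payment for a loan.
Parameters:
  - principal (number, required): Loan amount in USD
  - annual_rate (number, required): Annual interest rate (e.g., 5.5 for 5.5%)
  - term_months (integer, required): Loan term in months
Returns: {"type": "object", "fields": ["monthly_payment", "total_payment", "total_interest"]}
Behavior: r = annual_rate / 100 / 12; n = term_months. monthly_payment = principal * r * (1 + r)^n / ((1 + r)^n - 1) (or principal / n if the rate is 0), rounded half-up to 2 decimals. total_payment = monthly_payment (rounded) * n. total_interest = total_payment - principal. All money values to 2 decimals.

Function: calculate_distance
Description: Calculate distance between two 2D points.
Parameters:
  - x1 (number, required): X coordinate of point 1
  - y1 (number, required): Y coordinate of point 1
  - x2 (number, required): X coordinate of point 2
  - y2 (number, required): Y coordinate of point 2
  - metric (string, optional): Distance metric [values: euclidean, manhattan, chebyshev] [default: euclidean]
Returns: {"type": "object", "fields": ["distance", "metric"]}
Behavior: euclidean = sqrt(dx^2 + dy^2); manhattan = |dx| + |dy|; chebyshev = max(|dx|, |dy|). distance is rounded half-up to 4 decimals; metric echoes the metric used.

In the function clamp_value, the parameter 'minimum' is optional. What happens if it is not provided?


The clamp_value spec declares:
  - minimum (number, optional): Lower bound [default: 0]
It defaults to 0


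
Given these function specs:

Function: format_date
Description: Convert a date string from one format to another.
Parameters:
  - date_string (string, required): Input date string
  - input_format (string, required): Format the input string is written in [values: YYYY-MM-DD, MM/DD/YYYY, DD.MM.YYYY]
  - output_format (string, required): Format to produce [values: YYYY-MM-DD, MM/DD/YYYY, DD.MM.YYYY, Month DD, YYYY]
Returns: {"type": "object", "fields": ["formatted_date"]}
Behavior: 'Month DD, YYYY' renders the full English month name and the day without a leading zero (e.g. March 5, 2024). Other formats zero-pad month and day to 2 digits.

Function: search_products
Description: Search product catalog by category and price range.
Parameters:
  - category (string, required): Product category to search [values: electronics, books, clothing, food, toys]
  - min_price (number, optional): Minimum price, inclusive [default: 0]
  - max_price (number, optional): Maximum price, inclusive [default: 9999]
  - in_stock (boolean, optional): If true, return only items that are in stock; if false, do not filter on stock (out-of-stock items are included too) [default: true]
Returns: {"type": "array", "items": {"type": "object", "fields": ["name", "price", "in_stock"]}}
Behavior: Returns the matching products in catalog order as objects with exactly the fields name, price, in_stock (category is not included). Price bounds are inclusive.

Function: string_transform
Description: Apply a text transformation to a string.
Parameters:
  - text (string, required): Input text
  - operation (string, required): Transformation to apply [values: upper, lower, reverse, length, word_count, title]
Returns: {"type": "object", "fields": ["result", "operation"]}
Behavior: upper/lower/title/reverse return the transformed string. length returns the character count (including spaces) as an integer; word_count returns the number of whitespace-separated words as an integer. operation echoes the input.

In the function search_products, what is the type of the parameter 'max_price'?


The search_products spec declares:
  - max_price (number, optional): Maximum price, inclusive [default: 9999]
Type:
number


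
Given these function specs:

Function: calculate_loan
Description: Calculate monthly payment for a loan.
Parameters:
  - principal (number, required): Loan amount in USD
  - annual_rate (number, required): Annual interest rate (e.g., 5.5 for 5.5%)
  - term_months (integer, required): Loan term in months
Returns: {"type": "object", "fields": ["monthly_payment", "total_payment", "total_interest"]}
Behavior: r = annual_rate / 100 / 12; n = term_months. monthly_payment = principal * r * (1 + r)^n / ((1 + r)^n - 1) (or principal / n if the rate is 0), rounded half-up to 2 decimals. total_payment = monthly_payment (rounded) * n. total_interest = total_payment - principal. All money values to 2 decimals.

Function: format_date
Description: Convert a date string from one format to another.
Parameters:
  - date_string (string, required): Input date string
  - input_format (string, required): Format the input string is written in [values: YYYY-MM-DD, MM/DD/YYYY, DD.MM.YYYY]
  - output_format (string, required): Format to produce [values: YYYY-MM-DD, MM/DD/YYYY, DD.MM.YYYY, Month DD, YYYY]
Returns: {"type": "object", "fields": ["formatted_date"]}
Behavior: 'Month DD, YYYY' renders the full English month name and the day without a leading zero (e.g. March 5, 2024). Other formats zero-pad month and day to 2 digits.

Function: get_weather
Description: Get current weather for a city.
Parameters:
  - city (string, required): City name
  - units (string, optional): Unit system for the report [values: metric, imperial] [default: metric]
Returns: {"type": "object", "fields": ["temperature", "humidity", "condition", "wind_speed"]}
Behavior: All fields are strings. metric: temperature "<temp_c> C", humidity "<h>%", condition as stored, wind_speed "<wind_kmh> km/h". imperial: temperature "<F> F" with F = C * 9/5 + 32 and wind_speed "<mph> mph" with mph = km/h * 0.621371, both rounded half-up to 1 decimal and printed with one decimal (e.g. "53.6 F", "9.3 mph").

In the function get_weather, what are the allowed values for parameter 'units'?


The get_weather spec declares:
  - units (string, optional): Unit system for the report [values: metric, imperial] [default: metric]
Allowed values:
metric, imperial


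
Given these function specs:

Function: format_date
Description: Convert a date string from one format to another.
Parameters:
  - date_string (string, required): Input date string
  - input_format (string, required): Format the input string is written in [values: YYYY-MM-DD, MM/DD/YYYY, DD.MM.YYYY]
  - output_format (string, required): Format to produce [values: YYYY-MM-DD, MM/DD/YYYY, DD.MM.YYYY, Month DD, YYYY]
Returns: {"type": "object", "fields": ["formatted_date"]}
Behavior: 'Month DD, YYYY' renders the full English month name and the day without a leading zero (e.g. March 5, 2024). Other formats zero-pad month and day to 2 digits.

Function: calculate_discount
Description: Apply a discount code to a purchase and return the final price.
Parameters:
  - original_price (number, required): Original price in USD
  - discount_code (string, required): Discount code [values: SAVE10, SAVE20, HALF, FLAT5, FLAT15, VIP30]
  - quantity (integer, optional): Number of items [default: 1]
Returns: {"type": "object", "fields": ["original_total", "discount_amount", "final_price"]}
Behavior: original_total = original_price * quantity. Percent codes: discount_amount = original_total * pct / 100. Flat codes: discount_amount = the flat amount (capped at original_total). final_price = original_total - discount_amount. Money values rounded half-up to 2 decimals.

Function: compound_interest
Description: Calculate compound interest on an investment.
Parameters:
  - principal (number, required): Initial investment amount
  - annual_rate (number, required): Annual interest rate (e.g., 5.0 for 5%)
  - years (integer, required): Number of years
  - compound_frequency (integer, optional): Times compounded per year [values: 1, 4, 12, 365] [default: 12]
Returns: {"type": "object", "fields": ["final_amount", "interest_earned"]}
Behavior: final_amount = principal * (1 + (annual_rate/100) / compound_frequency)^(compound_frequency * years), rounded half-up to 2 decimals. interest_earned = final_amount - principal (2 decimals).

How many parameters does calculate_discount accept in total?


Parameters of calculate_discount: original_price (required), discount_code (required), quantity (optional)
Total:
3


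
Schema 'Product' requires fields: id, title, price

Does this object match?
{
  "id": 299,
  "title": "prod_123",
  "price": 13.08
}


Checking required fields... All present.
Valid - all required fields present


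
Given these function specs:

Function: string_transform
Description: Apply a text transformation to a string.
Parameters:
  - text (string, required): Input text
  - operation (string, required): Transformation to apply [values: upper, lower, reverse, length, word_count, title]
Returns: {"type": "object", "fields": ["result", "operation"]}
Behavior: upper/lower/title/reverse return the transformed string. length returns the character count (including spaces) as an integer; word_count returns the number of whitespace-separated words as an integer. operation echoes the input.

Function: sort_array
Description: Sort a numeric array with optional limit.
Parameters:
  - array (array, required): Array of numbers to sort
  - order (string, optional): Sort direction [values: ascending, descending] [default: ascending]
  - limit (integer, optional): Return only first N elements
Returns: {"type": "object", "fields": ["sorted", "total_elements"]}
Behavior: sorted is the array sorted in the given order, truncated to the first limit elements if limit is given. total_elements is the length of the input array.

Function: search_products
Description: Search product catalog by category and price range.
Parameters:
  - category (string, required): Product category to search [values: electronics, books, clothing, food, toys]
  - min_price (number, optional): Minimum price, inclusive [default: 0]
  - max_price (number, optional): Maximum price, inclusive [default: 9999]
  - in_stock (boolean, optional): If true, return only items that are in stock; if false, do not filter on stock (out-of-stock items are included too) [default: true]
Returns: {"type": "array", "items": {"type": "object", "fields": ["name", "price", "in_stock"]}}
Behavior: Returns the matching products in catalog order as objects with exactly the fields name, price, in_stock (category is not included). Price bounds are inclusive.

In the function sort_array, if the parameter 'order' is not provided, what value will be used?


The sort_array spec declares:
  - order (string, optional): Sort direction [values: ascending, descending] [default: ascending]
Default:
ascending


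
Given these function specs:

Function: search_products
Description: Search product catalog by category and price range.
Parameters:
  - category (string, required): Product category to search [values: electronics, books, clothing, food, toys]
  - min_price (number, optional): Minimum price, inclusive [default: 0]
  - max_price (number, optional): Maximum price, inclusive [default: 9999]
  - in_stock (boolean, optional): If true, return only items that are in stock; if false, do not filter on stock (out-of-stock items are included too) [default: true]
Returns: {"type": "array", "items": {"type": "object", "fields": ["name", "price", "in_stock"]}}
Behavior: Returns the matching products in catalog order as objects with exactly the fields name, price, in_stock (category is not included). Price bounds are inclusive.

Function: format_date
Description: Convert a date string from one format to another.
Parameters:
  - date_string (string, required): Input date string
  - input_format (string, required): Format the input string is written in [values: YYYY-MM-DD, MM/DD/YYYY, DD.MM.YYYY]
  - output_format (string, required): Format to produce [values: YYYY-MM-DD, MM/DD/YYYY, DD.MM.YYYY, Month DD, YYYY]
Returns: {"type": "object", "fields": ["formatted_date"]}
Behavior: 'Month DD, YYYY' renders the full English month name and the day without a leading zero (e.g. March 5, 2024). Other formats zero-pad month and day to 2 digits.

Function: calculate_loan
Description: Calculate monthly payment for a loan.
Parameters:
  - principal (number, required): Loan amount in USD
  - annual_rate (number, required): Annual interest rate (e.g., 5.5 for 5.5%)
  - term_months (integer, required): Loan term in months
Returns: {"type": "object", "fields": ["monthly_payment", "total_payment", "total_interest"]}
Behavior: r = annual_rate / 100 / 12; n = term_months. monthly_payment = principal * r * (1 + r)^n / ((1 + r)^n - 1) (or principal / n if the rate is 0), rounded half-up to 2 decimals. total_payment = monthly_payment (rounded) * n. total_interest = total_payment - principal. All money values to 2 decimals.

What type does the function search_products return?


The search_products spec declares Returns: {"type": "array", "items": {"type": "object", "fields": ["name", "price", "in_stock"]}}
Type:
array


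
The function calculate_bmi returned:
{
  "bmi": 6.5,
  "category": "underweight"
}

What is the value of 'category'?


underweight


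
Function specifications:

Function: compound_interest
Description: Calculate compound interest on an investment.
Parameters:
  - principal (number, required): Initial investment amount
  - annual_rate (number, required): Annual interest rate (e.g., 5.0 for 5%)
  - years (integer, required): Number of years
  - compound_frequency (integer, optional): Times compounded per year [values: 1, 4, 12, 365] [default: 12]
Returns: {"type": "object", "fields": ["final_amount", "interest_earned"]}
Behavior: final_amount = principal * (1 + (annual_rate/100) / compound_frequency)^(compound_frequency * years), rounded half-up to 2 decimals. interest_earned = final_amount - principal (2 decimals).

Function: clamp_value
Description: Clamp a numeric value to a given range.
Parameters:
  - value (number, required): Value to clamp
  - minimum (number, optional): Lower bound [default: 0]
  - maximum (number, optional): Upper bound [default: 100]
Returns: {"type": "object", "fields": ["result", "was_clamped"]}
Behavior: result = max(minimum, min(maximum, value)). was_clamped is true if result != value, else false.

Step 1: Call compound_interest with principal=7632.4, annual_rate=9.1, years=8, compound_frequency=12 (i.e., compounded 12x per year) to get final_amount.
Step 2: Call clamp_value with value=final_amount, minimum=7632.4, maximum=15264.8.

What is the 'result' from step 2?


Step 1: compound_interest
  rate per period = 9.1/100/12 = 0.007583333333 (keep full precision); periods = 12 * 8 = 96
  (1 + 0.007583333333)^96 = 2.06525466
  final_amount = 7632.4 * 2.06525466 = 15762.849698 -> 15762.85
  interest_earned = 15762.85 - 7632.40 = 8130.45
  -> final_amount = 15762.85
Step 2: clamp_value(value=15762.85, minimum=7632.4, maximum=15264.8)
  result = max(7632.4, min(15264.8, 15762.85)) = max(7632.4, 15264.8) = 15264.8
  was_clamped = (15264.8 != 15762.85) = true
  -> result = 15264.8
15264.8


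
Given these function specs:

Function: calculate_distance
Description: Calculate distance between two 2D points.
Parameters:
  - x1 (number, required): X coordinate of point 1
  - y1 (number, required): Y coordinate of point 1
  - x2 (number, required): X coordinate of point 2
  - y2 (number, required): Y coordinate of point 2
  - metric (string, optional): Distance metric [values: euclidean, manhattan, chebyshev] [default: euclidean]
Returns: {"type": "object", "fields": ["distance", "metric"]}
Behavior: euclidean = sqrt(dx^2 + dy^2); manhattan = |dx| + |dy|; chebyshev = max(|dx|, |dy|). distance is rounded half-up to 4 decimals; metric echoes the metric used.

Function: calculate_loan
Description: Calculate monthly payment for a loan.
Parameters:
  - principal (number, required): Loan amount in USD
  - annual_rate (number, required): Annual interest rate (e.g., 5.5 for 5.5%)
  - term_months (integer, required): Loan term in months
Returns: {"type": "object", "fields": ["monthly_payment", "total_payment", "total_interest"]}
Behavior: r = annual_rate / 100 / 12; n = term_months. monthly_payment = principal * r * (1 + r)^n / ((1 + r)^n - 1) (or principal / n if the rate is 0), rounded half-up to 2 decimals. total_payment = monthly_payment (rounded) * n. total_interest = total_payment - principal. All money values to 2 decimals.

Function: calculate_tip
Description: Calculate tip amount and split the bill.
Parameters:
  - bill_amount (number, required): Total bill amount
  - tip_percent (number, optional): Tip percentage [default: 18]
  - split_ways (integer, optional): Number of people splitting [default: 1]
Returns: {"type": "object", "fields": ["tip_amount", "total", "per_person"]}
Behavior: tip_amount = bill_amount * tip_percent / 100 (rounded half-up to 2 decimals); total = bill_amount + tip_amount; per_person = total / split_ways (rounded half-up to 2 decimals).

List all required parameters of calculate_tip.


Parameters of calculate_tip and their required/optional flag:
  bill_amount: required
  tip_percent: optional
  split_ways: optional
bill_amount


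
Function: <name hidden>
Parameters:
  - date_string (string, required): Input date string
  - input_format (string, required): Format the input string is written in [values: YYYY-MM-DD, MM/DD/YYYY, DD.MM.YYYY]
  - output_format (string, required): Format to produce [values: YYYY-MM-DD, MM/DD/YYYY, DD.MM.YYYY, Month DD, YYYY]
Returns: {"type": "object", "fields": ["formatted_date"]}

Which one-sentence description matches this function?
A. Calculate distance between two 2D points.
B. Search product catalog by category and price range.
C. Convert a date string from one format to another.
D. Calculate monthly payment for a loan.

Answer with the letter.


Parameters date_string, input_format, output_format and return ["formatted_date"] fit: Convert a date string from one format to another.
C


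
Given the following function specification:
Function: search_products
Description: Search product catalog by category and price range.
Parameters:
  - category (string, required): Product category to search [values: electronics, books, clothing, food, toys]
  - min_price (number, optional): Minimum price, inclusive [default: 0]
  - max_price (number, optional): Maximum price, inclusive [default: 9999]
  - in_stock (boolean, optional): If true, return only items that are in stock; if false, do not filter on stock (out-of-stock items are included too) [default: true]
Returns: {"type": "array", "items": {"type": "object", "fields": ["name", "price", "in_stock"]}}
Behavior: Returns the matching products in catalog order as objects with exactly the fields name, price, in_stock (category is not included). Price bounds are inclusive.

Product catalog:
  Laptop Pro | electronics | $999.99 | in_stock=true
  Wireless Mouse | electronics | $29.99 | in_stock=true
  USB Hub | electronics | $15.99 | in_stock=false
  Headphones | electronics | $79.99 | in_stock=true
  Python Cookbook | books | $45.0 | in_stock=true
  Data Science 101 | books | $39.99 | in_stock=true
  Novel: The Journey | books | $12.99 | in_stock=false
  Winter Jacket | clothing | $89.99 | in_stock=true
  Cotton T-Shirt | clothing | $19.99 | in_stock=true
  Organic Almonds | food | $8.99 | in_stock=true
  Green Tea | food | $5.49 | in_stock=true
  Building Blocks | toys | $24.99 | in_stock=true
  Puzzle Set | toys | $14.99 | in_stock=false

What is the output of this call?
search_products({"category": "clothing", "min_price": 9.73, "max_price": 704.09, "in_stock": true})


Filter: category=clothing, 9.73 <= price <= 704.09, in-stock only
  Winter Jacket ($89.99): keep
  Cotton T-Shirt ($19.99): keep
Output:
[{"name": "Winter Jacket", "price": 89.99, "in_stock": true}, {"name": "Cotton T-Shirt", "price": 19.99, "in_stock": true}]


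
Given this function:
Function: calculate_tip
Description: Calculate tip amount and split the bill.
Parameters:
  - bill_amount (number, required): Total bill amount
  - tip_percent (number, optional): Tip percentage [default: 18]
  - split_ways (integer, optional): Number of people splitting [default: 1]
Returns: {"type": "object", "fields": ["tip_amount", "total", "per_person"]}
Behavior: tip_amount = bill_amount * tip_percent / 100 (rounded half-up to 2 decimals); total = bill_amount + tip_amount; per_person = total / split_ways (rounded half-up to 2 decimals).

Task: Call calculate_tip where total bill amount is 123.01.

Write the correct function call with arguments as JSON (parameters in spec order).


Mapping each described value to its parameter name:
  'Total bill amount' -> bill_amount = 123.01
calculate_tip({"bill_amount": 123.01})


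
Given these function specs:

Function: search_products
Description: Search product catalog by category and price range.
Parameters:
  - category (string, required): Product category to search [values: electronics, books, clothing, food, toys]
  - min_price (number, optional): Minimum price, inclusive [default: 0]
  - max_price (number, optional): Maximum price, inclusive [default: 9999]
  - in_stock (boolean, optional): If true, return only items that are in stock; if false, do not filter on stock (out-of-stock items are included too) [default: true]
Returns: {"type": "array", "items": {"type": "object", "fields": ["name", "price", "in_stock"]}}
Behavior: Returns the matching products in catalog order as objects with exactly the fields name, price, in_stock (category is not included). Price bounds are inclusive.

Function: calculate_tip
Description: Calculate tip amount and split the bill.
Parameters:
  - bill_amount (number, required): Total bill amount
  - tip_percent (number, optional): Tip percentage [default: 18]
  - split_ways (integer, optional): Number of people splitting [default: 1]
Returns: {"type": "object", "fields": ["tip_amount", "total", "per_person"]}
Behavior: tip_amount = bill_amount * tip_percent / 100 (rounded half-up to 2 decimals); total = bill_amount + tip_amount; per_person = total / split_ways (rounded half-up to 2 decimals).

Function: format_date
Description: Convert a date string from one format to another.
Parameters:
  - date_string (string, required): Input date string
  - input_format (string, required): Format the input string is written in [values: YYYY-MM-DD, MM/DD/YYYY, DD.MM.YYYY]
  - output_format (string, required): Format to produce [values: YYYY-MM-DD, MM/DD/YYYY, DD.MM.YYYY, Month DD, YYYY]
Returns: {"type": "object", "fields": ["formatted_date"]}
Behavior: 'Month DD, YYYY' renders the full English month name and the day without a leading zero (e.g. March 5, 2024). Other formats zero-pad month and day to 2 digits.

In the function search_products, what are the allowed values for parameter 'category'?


The search_products spec declares:
  - category (string, required): Product category to search [values: electronics, books, clothing, food, toys]
Allowed values:
electronics, books, clothing, food, toys


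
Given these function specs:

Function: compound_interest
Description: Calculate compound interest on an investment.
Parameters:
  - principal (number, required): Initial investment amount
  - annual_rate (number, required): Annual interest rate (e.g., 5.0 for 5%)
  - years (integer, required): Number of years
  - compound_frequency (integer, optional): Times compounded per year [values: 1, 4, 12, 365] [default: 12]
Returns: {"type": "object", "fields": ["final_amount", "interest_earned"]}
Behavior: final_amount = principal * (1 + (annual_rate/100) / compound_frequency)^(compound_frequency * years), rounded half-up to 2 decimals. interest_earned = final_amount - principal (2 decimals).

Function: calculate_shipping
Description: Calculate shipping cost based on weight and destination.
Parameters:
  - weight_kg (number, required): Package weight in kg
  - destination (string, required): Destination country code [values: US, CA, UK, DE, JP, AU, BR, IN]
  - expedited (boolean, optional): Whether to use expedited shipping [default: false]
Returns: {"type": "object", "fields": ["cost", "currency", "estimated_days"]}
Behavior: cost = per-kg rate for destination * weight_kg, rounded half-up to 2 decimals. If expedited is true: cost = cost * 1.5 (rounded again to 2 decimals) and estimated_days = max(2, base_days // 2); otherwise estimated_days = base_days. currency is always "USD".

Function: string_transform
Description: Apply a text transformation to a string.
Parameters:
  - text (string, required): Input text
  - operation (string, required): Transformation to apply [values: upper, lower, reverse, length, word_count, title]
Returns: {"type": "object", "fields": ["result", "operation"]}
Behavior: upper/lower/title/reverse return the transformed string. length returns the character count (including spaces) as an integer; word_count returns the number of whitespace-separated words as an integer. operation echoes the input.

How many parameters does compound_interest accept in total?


Parameters of compound_interest: principal (required), annual_rate (required), years (required), compound_frequency (optional)
Total:
4


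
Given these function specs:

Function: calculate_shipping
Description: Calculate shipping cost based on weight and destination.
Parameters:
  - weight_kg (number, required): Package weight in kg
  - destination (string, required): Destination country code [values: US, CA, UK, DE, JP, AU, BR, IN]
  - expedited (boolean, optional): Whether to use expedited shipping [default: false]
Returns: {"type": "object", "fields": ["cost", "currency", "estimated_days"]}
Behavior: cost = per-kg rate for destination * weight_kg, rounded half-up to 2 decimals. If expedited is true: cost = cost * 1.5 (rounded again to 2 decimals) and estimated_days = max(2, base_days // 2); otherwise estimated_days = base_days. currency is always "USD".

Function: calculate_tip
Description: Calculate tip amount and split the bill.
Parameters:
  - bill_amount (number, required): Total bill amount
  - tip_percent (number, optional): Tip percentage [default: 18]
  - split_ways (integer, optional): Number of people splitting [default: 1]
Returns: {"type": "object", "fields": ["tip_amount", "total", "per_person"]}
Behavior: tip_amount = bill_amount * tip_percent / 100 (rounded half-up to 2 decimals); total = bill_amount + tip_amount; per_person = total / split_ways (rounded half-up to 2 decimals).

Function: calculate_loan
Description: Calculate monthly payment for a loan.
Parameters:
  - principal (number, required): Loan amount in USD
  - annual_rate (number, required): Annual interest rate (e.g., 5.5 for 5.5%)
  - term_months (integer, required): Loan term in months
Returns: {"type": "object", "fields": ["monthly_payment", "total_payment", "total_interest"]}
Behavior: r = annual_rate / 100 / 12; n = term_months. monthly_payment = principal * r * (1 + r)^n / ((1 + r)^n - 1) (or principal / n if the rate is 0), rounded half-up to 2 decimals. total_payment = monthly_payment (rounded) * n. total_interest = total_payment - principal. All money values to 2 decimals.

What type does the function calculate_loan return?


The calculate_loan spec declares Returns: {"type": "object", "fields": ["monthly_payment", "total_payment", "total_interest"]}
Type:
object


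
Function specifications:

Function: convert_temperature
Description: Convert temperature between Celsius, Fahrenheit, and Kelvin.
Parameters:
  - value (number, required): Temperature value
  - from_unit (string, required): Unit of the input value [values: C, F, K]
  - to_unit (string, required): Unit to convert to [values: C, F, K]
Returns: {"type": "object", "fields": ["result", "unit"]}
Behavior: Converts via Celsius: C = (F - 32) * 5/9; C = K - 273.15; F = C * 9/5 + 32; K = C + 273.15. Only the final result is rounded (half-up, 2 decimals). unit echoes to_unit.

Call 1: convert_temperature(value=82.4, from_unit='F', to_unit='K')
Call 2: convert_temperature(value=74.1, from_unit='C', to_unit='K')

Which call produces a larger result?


Call 1:
  To C: (82.4 - 32) * 5/9 = 28
  To K: 28 + 273.15 = 301.15
  Round to 2 decimals: 301.15
  -> 301.15 K
Call 2:
  Input already in C: 74.1
  To K: 74.1 + 273.15 = 347.25
  Round to 2 decimals: 347.25
  -> 347.25 K
Call 2 (347.25 K)


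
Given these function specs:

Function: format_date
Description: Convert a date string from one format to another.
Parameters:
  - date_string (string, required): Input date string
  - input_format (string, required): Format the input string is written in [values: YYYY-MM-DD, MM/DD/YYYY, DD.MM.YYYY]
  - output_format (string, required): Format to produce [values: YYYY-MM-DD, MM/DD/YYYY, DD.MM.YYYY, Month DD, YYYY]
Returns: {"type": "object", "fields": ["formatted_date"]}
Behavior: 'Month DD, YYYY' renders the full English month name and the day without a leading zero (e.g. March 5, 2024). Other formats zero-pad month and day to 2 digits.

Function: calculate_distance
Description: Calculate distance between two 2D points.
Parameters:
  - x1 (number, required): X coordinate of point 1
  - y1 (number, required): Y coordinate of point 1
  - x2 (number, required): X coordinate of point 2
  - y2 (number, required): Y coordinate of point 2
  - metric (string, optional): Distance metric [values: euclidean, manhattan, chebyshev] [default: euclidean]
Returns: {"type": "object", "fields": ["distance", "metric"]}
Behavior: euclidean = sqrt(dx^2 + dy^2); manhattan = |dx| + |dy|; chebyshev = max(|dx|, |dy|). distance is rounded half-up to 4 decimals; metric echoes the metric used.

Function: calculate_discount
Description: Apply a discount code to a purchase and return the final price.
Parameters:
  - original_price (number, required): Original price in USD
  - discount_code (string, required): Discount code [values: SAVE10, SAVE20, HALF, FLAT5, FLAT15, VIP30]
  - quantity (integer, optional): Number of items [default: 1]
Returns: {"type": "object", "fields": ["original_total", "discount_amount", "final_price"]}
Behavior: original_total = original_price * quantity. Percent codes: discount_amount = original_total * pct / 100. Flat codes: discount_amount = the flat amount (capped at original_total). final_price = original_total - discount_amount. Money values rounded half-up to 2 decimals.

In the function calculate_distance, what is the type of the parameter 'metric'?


The calculate_distance spec declares:
  - metric (string, optional): Distance metric [values: euclidean, manhattan, chebyshev] [default: euclidean]
Type:
string


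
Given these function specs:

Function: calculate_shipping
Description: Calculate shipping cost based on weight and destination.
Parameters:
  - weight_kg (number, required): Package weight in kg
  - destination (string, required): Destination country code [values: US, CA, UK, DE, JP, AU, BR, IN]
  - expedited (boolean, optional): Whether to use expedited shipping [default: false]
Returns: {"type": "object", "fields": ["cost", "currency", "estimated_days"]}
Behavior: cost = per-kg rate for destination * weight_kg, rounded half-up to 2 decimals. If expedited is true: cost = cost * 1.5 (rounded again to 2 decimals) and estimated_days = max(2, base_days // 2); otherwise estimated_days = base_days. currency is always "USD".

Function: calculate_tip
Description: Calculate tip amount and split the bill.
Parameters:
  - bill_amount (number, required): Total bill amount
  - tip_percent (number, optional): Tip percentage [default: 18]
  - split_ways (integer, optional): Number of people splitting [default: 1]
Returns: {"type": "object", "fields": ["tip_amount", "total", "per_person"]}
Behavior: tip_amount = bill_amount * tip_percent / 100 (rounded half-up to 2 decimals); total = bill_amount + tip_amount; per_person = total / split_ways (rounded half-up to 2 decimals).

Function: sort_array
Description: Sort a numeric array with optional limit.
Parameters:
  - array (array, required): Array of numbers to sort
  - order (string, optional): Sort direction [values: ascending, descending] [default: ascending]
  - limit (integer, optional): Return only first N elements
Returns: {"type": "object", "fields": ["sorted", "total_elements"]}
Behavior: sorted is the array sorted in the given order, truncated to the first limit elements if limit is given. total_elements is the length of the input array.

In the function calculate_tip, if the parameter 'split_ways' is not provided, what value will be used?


The calculate_tip spec declares:
  - split_ways (integer, optional): Number of people splitting [default: 1]
Default:
1


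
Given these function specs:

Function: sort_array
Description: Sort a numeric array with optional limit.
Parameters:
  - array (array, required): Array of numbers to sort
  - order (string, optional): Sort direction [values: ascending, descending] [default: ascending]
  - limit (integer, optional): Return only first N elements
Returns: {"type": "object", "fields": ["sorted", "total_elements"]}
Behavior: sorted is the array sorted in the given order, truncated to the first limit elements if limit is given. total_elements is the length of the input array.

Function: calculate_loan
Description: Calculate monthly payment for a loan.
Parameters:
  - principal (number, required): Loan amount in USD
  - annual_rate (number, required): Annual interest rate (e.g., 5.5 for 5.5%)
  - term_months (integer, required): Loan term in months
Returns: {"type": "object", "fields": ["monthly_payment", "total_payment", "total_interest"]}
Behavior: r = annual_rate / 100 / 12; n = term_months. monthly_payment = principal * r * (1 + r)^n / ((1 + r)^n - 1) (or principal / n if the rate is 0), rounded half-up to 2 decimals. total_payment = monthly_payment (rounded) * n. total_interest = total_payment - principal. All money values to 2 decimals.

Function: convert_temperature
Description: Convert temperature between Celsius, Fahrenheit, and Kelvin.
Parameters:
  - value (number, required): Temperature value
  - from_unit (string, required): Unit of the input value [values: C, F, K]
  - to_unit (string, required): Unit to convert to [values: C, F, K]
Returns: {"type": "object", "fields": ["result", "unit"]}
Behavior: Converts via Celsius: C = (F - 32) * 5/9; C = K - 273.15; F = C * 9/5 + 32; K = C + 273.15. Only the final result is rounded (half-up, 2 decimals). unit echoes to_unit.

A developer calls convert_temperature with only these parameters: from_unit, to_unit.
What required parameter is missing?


Required parameters: value, from_unit, to_unit
Provided: from_unit, to_unit
Missing: value
value


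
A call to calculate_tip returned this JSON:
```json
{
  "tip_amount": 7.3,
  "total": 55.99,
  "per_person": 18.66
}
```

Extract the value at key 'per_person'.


18.66


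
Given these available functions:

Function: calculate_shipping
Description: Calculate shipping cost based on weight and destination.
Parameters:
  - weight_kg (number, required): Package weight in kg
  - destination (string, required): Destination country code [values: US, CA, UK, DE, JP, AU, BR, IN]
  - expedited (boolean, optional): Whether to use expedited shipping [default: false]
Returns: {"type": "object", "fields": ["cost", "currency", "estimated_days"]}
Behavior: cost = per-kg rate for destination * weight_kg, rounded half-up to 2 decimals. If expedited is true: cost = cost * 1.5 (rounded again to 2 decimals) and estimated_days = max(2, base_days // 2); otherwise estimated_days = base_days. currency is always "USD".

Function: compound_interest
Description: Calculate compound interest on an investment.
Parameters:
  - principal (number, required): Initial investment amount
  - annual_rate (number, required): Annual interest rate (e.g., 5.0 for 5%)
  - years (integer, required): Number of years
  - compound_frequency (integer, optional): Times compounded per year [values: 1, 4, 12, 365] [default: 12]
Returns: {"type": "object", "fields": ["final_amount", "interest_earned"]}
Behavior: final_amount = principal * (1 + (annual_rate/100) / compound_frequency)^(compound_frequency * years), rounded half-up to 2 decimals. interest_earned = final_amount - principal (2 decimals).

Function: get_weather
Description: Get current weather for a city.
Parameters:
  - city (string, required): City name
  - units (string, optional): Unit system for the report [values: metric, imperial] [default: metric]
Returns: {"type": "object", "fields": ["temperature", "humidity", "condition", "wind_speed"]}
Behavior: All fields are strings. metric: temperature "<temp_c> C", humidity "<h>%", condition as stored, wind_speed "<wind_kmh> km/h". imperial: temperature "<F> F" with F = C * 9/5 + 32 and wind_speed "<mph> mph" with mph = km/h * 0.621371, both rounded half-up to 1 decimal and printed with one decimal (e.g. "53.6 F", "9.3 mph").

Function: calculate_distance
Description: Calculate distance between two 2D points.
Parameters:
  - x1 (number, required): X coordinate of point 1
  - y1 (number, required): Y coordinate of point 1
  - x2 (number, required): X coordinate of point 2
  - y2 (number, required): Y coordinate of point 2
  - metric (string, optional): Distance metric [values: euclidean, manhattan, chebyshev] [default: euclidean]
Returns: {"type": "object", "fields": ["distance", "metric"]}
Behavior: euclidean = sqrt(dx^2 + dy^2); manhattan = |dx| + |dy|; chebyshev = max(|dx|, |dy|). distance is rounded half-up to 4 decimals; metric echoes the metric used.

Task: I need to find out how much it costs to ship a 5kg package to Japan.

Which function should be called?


The task needs a function whose description is: Calculate shipping cost based on weight and destination.
calculate_shipping
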